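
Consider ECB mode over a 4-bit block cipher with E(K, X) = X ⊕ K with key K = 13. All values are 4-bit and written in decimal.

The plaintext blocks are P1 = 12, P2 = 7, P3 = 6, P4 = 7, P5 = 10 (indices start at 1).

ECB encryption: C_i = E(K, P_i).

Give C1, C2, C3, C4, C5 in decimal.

C1 = 1, C2 = 10, C3 = 11, C4 = 10, C5 = 7

C1: E(K, 12) = 1.
C2: E(K, 7) = 10.
C3: E(K, 6) = 11.
C4: E(K, 7) = 10.
C5: E(K, 10) = 7.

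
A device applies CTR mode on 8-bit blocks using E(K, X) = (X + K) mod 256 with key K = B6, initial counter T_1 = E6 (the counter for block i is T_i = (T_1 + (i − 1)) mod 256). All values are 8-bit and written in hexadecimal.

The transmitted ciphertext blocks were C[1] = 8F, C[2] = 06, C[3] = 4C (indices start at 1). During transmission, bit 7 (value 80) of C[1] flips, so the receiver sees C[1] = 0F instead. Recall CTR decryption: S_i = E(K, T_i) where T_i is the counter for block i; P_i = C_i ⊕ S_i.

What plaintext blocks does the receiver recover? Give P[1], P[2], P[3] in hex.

P[1] = 93, P[2] = 9B, P[3] = D2

Only C[1] changed, to 0F. In CTR, a change in C_i flips the same bit in P_i only; the keystream is unaffected. Decrypting the received ciphertext:
P[1]: T = E6, S = E(K, T) = 9C; 0F ⊕ 9C = 93.
P[2]: T = E7, S = E(K, T) = 9D; 06 ⊕ 9D = 9B.
P[3]: T = E8, S = E(K, T) = 9E; 4C ⊕ 9E = D2.
Blocks that differ from the original plaintext: P[1].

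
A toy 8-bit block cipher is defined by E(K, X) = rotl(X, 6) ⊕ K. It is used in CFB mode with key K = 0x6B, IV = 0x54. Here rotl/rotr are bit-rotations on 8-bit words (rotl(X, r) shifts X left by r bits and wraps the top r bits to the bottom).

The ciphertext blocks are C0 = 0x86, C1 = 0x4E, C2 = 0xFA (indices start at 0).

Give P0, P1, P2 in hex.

CFB decryption: P_i = C_i ⊕ E(K, C_{i−1}), with C_{−1} = IV.
P0: E(K, 0x54) = 0x7E; 0x86 ⊕ 0x7E = 0xF8.
P1: E(K, 0x86) = 0xCA; 0x4E ⊕ 0xCA = 0x84.
P2: E(K, 0x4E) = 0xF8; 0xFA ⊕ 0xF8 = 0x02.

P0 = 0xF8, P1 = 0x84, P2 = 0x02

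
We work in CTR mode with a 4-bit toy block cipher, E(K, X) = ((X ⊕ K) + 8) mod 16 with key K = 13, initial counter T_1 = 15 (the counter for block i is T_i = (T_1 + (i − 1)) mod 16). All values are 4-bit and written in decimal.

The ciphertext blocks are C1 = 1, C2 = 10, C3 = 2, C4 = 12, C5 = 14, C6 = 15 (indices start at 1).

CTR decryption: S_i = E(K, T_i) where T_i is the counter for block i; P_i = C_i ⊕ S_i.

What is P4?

P4 = 11

P4: T = 2, S = E(K, T) = 7; 12 ⊕ 7 = 11.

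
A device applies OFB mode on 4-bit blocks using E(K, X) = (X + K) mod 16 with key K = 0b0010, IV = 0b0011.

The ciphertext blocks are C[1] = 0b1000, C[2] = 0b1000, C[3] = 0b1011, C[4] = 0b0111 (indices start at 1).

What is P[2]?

P[2] = 0b1111

OFB decryption: S_i = E(K, S_{i−1}) with S_{0} = IV; P_i = C_i ⊕ S_i.
P[1]: S = E(K, 0b0011) = 0b0101; 0b1000 ⊕ 0b0101 = 0b1101.
P[2]: S = E(K, 0b0101) = 0b0111; 0b1000 ⊕ 0b0111 = 0b1111.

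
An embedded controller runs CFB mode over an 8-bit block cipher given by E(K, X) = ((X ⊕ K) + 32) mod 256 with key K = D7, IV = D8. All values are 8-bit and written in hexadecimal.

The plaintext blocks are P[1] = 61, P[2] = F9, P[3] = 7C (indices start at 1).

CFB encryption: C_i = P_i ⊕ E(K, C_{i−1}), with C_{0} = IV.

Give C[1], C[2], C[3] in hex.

C[1] = 20, C[2] = D0, C[3] = 45

C[1]: E(K, D8) = 41; 61 ⊕ 41 = 20.
C[2]: E(K, 20) = 29; F9 ⊕ 29 = D0.
C[3]: E(K, D0) = 39; 7C ⊕ 39 = 45.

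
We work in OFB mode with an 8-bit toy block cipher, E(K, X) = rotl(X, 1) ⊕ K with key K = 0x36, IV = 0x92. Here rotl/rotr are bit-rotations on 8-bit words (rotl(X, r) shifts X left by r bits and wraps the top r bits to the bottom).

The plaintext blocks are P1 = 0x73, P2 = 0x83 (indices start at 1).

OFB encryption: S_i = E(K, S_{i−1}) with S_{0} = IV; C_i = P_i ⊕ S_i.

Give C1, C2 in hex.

C1 = 0x60, C2 = 0x93

C1: S = E(K, 0x92) = 0x13; 0x73 ⊕ 0x13 = 0x60.
C2: S = E(K, 0x13) = 0x10; 0x83 ⊕ 0x10 = 0x93.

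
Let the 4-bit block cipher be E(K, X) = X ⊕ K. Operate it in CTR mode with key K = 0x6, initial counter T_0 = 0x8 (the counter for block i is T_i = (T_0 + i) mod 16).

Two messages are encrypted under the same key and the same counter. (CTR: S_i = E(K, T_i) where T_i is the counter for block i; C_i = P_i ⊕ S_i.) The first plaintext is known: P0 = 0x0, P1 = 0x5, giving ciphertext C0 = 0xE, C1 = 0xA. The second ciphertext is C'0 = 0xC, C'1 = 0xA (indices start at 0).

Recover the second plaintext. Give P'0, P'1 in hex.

P'0 = 0x2, P'1 = 0x5

In CTR with a reused counter, both messages share the same keystream S_i, so C_i ⊕ C'_i = P_i ⊕ P'_i and thus P'_i = P_i ⊕ C_i ⊕ C'_i.
P'0: 0x0 ⊕ 0xE ⊕ 0xC = 0x2.
P'1: 0x5 ⊕ 0xA ⊕ 0xA = 0x5.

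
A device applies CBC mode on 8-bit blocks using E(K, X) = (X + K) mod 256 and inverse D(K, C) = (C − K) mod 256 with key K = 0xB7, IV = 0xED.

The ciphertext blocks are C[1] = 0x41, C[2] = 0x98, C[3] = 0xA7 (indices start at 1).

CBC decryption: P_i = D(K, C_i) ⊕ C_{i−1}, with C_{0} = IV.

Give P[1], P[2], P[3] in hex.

P[1]: D(K, 0x41) = 0x8A; 0x8A ⊕ 0xED = 0x67.
P[2]: D(K, 0x98) = 0xE1; 0xE1 ⊕ 0x41 = 0xA0.
P[3]: D(K, 0xA7) = 0xF0; 0xF0 ⊕ 0x98 = 0x68.

P[1] = 0x67, P[2] = 0xA0, P[3] = 0x68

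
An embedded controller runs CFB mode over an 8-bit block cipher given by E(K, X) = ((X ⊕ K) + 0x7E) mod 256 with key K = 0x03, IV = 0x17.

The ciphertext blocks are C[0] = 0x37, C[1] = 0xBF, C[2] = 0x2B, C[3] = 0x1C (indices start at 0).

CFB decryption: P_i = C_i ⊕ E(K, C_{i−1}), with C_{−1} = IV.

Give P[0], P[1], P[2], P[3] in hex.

P[0]: E(K, 0x17) = 0x92; 0x37 ⊕ 0x92 = 0xA5.
P[1]: E(K, 0x37) = 0xB2; 0xBF ⊕ 0xB2 = 0x0D.
P[2]: E(K, 0xBF) = 0x3A; 0x2B ⊕ 0x3A = 0x11.
P[3]: E(K, 0x2B) = 0xA6; 0x1C ⊕ 0xA6 = 0xBA.

P[0] = 0xA5, P[1] = 0x0D, P[2] = 0x11, P[3] = 0xBA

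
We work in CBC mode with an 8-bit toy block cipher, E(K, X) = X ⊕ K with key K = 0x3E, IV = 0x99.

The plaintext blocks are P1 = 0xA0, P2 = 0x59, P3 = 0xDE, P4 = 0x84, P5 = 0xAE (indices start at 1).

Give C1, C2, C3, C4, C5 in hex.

C1 = 0x07, C2 = 0x60, C3 = 0x80, C4 = 0x3A, C5 = 0xAA

CBC encryption: C_i = E(K, P_i ⊕ C_{i−1}), with C_{0} = IV.
C1: P1 ⊕ 0x99 = 0x39; E(K, 0x39) = 0x07.
C2: P2 ⊕ 0x07 = 0x5E; E(K, 0x5E) = 0x60.
C3: P3 ⊕ 0x60 = 0xBE; E(K, 0xBE) = 0x80.
C4: P4 ⊕ 0x80 = 0x04; E(K, 0x04) = 0x3A.
C5: P5 ⊕ 0x3A = 0x94; E(K, 0x94) = 0xAA.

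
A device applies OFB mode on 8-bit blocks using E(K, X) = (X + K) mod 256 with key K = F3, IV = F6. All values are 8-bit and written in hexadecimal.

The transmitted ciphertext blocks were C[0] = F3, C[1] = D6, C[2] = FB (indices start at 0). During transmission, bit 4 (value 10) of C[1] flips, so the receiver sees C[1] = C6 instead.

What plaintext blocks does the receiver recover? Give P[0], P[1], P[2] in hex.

OFB decryption: S_i = E(K, S_{i−1}) with S_{−1} = IV; P_i = C_i ⊕ S_i.
Only C[1] changed, to C6. In OFB, a change in C_i flips the same bit in P_i only; the keystream is unaffected. Decrypting the received ciphertext:
P[0]: S = E(K, F6) = E9; F3 ⊕ E9 = 1A.
P[1]: S = E(K, E9) = DC; C6 ⊕ DC = 1A.
P[2]: S = E(K, DC) = CF; FB ⊕ CF = 34.
Blocks that differ from the original plaintext: P[1].

P[0] = 1A, P[1] = 1A, P[2] = 34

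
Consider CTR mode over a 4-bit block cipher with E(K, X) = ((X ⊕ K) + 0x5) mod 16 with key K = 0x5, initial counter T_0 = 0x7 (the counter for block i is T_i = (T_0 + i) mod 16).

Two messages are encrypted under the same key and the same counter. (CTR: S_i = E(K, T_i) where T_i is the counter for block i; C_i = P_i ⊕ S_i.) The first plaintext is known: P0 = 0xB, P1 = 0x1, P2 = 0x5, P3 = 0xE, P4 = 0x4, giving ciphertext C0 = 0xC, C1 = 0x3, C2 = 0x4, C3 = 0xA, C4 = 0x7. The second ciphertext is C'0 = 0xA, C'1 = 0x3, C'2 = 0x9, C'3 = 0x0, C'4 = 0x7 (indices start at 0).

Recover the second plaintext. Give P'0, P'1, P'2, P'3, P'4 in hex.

In CTR with a reused counter, both messages share the same keystream S_i, so C_i ⊕ C'_i = P_i ⊕ P'_i and thus P'_i = P_i ⊕ C_i ⊕ C'_i.
P'0: 0xB ⊕ 0xC ⊕ 0xA = 0xD.
P'1: 0x1 ⊕ 0x3 ⊕ 0x3 = 0x1.
P'2: 0x5 ⊕ 0x4 ⊕ 0x9 = 0x8.
P'3: 0xE ⊕ 0xA ⊕ 0x0 = 0x4.
P'4: 0x4 ⊕ 0x7 ⊕ 0x7 = 0x4.

P'0 = 0xD, P'1 = 0x1, P'2 = 0x8, P'3 = 0x4, P'4 = 0x4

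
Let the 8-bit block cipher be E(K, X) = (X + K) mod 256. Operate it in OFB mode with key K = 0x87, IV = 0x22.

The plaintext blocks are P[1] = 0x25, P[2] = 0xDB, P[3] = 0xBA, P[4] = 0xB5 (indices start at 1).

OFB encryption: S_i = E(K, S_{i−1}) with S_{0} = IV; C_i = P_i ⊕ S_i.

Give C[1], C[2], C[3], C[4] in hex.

C[1]: S = E(K, 0x22) = 0xA9; 0x25 ⊕ 0xA9 = 0x8C.
C[2]: S = E(K, 0xA9) = 0x30; 0xDB ⊕ 0x30 = 0xEB.
C[3]: S = E(K, 0x30) = 0xB7; 0xBA ⊕ 0xB7 = 0x0D.
C[4]: S = E(K, 0xB7) = 0x3E; 0xB5 ⊕ 0x3E = 0x8B.

C[1] = 0x8C, C[2] = 0xEB, C[3] = 0x0D, C[4] = 0x8B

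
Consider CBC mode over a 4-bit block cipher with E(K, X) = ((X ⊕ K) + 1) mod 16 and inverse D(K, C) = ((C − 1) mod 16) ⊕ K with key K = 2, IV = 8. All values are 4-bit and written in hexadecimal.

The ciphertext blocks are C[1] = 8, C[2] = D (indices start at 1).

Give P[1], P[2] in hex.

CBC decryption: P_i = D(K, C_i) ⊕ C_{i−1}, with C_{0} = IV.
P[1]: D(K, 8) = 5; 5 ⊕ 8 = D.
P[2]: D(K, D) = E; E ⊕ 8 = 6.

P[1] = D, P[2] = 6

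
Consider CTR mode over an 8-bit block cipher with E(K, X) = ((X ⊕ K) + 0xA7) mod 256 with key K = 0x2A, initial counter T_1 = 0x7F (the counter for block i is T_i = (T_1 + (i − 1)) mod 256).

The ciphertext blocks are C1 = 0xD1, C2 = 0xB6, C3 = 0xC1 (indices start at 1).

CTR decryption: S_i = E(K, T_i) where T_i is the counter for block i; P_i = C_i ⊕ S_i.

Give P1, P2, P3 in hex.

P1 = 0x2D, P2 = 0xE7, P3 = 0x93

P1: T = 0x7F, S = E(K, T) = 0xFC; 0xD1 ⊕ 0xFC = 0x2D.
P2: T = 0x80, S = E(K, T) = 0x51; 0xB6 ⊕ 0x51 = 0xE7.
P3: T = 0x81, S = E(K, T) = 0x52; 0xC1 ⊕ 0x52 = 0x93.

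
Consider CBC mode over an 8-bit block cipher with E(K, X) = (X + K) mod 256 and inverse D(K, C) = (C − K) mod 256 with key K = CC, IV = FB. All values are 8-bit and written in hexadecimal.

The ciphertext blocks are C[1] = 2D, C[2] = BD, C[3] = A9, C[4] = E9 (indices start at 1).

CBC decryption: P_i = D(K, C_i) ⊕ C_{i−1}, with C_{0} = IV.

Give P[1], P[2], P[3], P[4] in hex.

P[1]: D(K, 2D) = 61; 61 ⊕ FB = 9A.
P[2]: D(K, BD) = F1; F1 ⊕ 2D = DC.
P[3]: D(K, A9) = DD; DD ⊕ BD = 60.
P[4]: D(K, E9) = 1D; 1D ⊕ A9 = B4.

P[1] = 9A, P[2] = DC, P[3] = 60, P[4] = B4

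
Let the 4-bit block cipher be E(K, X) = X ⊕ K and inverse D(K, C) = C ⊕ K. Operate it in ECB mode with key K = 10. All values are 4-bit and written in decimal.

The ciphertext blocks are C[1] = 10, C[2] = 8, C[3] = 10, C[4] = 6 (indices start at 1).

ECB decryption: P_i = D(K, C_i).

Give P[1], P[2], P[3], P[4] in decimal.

P[1]: D(K, 10) = 0.
P[2]: D(K, 8) = 2.
P[3]: D(K, 10) = 0.
P[4]: D(K, 6) = 12.

P[1] = 0, P[2] = 2, P[3] = 0, P[4] = 12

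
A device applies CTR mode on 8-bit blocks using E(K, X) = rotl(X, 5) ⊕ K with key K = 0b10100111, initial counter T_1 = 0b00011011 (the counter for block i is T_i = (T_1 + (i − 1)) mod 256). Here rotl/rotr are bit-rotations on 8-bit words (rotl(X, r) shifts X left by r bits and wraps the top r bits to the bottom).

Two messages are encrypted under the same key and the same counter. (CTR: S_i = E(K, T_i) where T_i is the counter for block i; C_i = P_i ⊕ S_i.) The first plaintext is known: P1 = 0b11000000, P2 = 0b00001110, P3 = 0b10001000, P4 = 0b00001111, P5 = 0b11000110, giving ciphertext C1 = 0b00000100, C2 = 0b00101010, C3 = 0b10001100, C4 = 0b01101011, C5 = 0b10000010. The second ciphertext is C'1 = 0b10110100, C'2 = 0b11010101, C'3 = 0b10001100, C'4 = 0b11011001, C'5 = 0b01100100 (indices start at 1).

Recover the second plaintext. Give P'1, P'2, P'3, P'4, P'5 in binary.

P'1 = 0b01110000, P'2 = 0b11110001, P'3 = 0b10001000, P'4 = 0b10111101, P'5 = 0b00100000

In CTR with a reused counter, both messages share the same keystream S_i, so C_i ⊕ C'_i = P_i ⊕ P'_i and thus P'_i = P_i ⊕ C_i ⊕ C'_i.
P'1: 0b11000000 ⊕ 0b00000100 ⊕ 0b10110100 = 0b01110000.
P'2: 0b00001110 ⊕ 0b00101010 ⊕ 0b11010101 = 0b11110001.
P'3: 0b10001000 ⊕ 0b10001100 ⊕ 0b10001100 = 0b10001000.
P'4: 0b00001111 ⊕ 0b01101011 ⊕ 0b11011001 = 0b10111101.
P'5: 0b11000110 ⊕ 0b10000010 ⊕ 0b01100100 = 0b00100000.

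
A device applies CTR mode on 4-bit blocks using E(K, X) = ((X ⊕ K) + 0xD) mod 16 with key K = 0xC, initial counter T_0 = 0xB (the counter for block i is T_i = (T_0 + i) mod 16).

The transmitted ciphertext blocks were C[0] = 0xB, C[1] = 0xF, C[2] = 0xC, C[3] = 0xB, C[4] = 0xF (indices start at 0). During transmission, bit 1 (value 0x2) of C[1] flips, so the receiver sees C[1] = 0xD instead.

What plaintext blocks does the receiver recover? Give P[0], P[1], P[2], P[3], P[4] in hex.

P[0] = 0xF, P[1] = 0x0, P[2] = 0x2, P[3] = 0x4, P[4] = 0xF

CTR decryption: S_i = E(K, T_i) where T_i is the counter for block i; P_i = C_i ⊕ S_i.
Only C[1] changed, to 0xD. In CTR, a change in C_i flips the same bit in P_i only; the keystream is unaffected. Decrypting the received ciphertext:
P[0]: T = 0xB, S = E(K, T) = 0x4; 0xB ⊕ 0x4 = 0xF.
P[1]: T = 0xC, S = E(K, T) = 0xD; 0xD ⊕ 0xD = 0x0.
P[2]: T = 0xD, S = E(K, T) = 0xE; 0xC ⊕ 0xE = 0x2.
P[3]: T = 0xE, S = E(K, T) = 0xF; 0xB ⊕ 0xF = 0x4.
P[4]: T = 0xF, S = E(K, T) = 0x0; 0xF ⊕ 0x0 = 0xF.
Blocks that differ from the original plaintext: P[1].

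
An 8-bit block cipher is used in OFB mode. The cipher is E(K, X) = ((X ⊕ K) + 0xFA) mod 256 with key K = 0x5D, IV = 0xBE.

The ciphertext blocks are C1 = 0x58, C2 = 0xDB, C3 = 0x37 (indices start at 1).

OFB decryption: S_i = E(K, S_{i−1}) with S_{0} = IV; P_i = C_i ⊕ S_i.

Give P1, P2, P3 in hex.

P1: S = E(K, 0xBE) = 0xDD; 0x58 ⊕ 0xDD = 0x85.
P2: S = E(K, 0xDD) = 0x7A; 0xDB ⊕ 0x7A = 0xA1.
P3: S = E(K, 0x7A) = 0x21; 0x37 ⊕ 0x21 = 0x16.

P1 = 0x85, P2 = 0xA1, P3 = 0x16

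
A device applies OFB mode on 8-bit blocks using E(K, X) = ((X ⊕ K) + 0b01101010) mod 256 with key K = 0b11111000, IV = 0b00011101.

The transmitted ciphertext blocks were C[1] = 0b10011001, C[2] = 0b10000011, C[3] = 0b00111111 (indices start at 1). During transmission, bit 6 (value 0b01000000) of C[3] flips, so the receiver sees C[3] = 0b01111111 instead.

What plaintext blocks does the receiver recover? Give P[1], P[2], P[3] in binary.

P[1] = 0b11010110, P[2] = 0b10100010, P[3] = 0b00111100

OFB decryption: S_i = E(K, S_{i−1}) with S_{0} = IV; P_i = C_i ⊕ S_i.
Only C[3] changed, to 0b01111111. In OFB, a change in C_i flips the same bit in P_i only; the keystream is unaffected. Decrypting the received ciphertext:
P[1]: S = E(K, 0b00011101) = 0b01001111; 0b10011001 ⊕ 0b01001111 = 0b11010110.
P[2]: S = E(K, 0b01001111) = 0b00100001; 0b10000011 ⊕ 0b00100001 = 0b10100010.
P[3]: S = E(K, 0b00100001) = 0b01000011; 0b01111111 ⊕ 0b01000011 = 0b00111100.
Blocks that differ from the original plaintext: P[3].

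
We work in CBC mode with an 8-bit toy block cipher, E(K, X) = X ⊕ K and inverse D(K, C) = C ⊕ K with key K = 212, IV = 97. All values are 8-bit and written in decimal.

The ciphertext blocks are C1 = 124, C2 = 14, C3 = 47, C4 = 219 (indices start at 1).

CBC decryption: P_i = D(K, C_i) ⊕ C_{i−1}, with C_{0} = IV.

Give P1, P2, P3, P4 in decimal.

P1: D(K, 124) = 168; 168 ⊕ 97 = 201.
P2: D(K, 14) = 218; 218 ⊕ 124 = 166.
P3: D(K, 47) = 251; 251 ⊕ 14 = 245.
P4: D(K, 219) = 15; 15 ⊕ 47 = 32.

P1 = 201, P2 = 166, P3 = 245, P4 = 32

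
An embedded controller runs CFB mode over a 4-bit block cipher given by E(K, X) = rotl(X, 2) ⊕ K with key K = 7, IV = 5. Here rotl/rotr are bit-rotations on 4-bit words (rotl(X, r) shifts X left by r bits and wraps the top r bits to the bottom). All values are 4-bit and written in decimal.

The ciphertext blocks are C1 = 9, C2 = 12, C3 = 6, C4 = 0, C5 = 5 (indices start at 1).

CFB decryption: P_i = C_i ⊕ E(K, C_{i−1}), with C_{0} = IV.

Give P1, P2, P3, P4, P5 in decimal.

P1 = 11, P2 = 13, P3 = 2, P4 = 14, P5 = 2

P1: E(K, 5) = 2; 9 ⊕ 2 = 11.
P2: E(K, 9) = 1; 12 ⊕ 1 = 13.
P3: E(K, 12) = 4; 6 ⊕ 4 = 2.
P4: E(K, 6) = 14; 0 ⊕ 14 = 14.
P5: E(K, 0) = 7; 5 ⊕ 7 = 2.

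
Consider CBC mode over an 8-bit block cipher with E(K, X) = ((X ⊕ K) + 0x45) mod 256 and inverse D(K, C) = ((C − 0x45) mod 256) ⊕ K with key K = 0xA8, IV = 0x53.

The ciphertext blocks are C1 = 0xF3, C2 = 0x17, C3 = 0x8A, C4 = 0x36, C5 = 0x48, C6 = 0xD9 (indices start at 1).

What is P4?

P4 = 0xD3

CBC decryption: P_i = D(K, C_i) ⊕ C_{i−1}, with C_{0} = IV.
P4: D(K, 0x36) = 0x59; 0x59 ⊕ 0x8A = 0xD3.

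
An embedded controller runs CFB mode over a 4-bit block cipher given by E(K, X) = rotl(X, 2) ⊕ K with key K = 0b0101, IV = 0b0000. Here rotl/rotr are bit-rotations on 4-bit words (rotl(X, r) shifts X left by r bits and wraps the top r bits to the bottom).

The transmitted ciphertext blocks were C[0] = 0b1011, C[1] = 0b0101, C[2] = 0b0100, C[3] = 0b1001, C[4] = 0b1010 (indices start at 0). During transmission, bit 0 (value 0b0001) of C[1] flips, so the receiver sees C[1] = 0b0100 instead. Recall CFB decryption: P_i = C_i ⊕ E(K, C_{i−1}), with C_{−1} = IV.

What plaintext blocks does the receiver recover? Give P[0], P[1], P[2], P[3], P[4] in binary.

Only C[1] changed, to 0b0100. In CFB, a change in C_i flips the same bit in P_i and garbles P_{i+1}. Decrypting the received ciphertext:
P[0]: E(K, 0b0000) = 0b0101; 0b1011 ⊕ 0b0101 = 0b1110.
P[1]: E(K, 0b1011) = 0b1011; 0b0100 ⊕ 0b1011 = 0b1111.
P[2]: E(K, 0b0100) = 0b0100; 0b0100 ⊕ 0b0100 = 0b0000.
P[3]: E(K, 0b0100) = 0b0100; 0b1001 ⊕ 0b0100 = 0b1101.
P[4]: E(K, 0b1001) = 0b0011; 0b1010 ⊕ 0b0011 = 0b1001.
Blocks that differ from the original plaintext: P[1], P[2].

P[0] = 0b1110, P[1] = 0b1111, P[2] = 0b0000, P[3] = 0b1101, P[4] = 0b1001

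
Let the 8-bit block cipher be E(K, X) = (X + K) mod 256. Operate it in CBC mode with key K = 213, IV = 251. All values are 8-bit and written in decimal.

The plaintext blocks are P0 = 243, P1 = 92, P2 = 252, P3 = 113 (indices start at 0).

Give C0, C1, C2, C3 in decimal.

C0 = 221, C1 = 86, C2 = 127, C3 = 227

CBC encryption: C_i = E(K, P_i ⊕ C_{i−1}), with C_{−1} = IV.
C0: P0 ⊕ 251 = 8; E(K, 8) = 221.
C1: P1 ⊕ 221 = 129; E(K, 129) = 86.
C2: P2 ⊕ 86 = 170; E(K, 170) = 127.
C3: P3 ⊕ 127 = 14; E(K, 14) = 227.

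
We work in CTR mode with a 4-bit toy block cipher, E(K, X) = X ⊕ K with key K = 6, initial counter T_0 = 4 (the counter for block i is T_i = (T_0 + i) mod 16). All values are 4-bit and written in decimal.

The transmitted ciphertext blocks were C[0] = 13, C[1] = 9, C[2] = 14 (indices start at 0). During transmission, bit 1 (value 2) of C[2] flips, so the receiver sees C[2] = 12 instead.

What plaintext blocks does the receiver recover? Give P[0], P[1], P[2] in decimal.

CTR decryption: S_i = E(K, T_i) where T_i is the counter for block i; P_i = C_i ⊕ S_i.
Only C[2] changed, to 12. In CTR, a change in C_i flips the same bit in P_i only; the keystream is unaffected. Decrypting the received ciphertext:
P[0]: T = 4, S = E(K, T) = 2; 13 ⊕ 2 = 15.
P[1]: T = 5, S = E(K, T) = 3; 9 ⊕ 3 = 10.
P[2]: T = 6, S = E(K, T) = 0; 12 ⊕ 0 = 12.
Blocks that differ from the original plaintext: P[2].

P[0] = 15, P[1] = 10, P[2] = 12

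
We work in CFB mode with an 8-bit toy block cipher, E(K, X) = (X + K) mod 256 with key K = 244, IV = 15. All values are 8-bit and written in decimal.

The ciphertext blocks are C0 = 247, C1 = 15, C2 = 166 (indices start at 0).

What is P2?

P2 = 165

CFB decryption: P_i = C_i ⊕ E(K, C_{i−1}), with C_{−1} = IV.
P2: E(K, 15) = 3; 166 ⊕ 3 = 165.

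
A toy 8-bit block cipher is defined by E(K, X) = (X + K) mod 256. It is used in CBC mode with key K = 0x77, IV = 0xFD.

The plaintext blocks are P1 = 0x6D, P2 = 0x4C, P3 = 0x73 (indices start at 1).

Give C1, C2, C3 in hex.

CBC encryption: C_i = E(K, P_i ⊕ C_{i−1}), with C_{0} = IV.
C1: P1 ⊕ 0xFD = 0x90; E(K, 0x90) = 0x07.
C2: P2 ⊕ 0x07 = 0x4B; E(K, 0x4B) = 0xC2.
C3: P3 ⊕ 0xC2 = 0xB1; E(K, 0xB1) = 0x28.

C1 = 0x07, C2 = 0xC2, C3 = 0x28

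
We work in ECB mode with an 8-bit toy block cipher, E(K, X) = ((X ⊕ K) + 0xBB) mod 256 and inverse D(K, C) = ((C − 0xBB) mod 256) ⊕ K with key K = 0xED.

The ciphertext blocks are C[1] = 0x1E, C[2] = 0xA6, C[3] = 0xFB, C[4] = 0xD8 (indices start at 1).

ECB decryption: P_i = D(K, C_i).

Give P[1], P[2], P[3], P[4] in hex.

P[1] = 0x8E, P[2] = 0x06, P[3] = 0xAD, P[4] = 0xF0

P[1]: D(K, 0x1E) = 0x8E.
P[2]: D(K, 0xA6) = 0x06.
P[3]: D(K, 0xFB) = 0xAD.
P[4]: D(K, 0xD8) = 0xF0.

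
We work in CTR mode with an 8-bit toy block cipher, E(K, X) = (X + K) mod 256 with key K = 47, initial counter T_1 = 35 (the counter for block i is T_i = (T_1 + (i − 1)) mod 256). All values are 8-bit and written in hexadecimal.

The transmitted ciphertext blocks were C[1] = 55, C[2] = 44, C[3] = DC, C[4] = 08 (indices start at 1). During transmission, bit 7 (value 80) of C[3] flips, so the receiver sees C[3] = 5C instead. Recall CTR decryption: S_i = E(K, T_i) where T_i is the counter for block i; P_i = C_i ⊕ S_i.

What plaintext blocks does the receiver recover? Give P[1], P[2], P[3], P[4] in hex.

P[1] = 29, P[2] = 39, P[3] = 22, P[4] = 77

Only C[3] changed, to 5C. In CTR, a change in C_i flips the same bit in P_i only; the keystream is unaffected. Decrypting the received ciphertext:
P[1]: T = 35, S = E(K, T) = 7C; 55 ⊕ 7C = 29.
P[2]: T = 36, S = E(K, T) = 7D; 44 ⊕ 7D = 39.
P[3]: T = 37, S = E(K, T) = 7E; 5C ⊕ 7E = 22.
P[4]: T = 38, S = E(K, T) = 7F; 08 ⊕ 7F = 77.
Blocks that differ from the original plaintext: P[3].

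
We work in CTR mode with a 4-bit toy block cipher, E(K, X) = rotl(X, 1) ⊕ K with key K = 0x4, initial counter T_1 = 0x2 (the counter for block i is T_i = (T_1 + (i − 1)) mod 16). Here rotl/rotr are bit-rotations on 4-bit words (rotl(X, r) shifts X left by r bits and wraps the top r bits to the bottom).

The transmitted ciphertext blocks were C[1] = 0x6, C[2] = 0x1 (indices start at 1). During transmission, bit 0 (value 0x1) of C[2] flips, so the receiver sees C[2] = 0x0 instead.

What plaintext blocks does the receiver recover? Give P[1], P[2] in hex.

P[1] = 0x6, P[2] = 0x2

CTR decryption: S_i = E(K, T_i) where T_i is the counter for block i; P_i = C_i ⊕ S_i.
Only C[2] changed, to 0x0. In CTR, a change in C_i flips the same bit in P_i only; the keystream is unaffected. Decrypting the received ciphertext:
P[1]: T = 0x2, S = E(K, T) = 0x0; 0x6 ⊕ 0x0 = 0x6.
P[2]: T = 0x3, S = E(K, T) = 0x2; 0x0 ⊕ 0x2 = 0x2.
Blocks that differ from the original plaintext: P[2].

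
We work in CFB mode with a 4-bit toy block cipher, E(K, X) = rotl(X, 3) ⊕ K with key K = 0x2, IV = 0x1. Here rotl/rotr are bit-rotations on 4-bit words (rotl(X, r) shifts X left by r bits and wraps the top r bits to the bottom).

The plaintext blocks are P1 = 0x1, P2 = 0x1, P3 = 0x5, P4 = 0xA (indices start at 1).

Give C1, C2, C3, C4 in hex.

C1 = 0xB, C2 = 0xE, C3 = 0x0, C4 = 0x8

CFB encryption: C_i = P_i ⊕ E(K, C_{i−1}), with C_{0} = IV.
C1: E(K, 0x1) = 0xA; 0x1 ⊕ 0xA = 0xB.
C2: E(K, 0xB) = 0xF; 0x1 ⊕ 0xF = 0xE.
C3: E(K, 0xE) = 0x5; 0x5 ⊕ 0x5 = 0x0.
C4: E(K, 0x0) = 0x2; 0xA ⊕ 0x2 = 0x8.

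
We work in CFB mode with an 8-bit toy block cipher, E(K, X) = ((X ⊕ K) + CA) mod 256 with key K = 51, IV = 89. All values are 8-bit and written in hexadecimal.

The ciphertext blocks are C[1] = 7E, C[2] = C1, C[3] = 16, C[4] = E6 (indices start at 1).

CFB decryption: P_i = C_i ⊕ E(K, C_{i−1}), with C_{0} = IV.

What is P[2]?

P[2] = 38

P[2]: E(K, 7E) = F9; C1 ⊕ F9 = 38.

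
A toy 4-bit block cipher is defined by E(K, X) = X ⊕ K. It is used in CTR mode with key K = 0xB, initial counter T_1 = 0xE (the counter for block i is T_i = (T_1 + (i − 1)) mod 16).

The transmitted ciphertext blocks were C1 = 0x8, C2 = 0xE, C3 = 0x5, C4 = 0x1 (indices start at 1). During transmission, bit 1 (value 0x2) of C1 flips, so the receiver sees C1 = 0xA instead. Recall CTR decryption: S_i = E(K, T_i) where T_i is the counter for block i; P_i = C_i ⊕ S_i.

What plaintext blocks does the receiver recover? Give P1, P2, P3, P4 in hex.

P1 = 0xF, P2 = 0xA, P3 = 0xE, P4 = 0xB

Only C1 changed, to 0xA. In CTR, a change in C_i flips the same bit in P_i only; the keystream is unaffected. Decrypting the received ciphertext:
P1: T = 0xE, S = E(K, T) = 0x5; 0xA ⊕ 0x5 = 0xF.
P2: T = 0xF, S = E(K, T) = 0x4; 0xE ⊕ 0x4 = 0xA.
P3: T = 0x0, S = E(K, T) = 0xB; 0x5 ⊕ 0xB = 0xE.
P4: T = 0x1, S = E(K, T) = 0xA; 0x1 ⊕ 0xA = 0xB.
Blocks that differ from the original plaintext: P1.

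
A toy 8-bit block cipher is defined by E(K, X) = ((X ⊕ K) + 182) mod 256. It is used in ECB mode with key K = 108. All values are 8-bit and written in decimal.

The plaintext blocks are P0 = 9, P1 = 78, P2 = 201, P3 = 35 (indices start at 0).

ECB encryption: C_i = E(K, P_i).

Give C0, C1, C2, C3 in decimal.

C0: E(K, 9) = 27.
C1: E(K, 78) = 216.
C2: E(K, 201) = 91.
C3: E(K, 35) = 5.

C0 = 27, C1 = 216, C2 = 91, C3 = 5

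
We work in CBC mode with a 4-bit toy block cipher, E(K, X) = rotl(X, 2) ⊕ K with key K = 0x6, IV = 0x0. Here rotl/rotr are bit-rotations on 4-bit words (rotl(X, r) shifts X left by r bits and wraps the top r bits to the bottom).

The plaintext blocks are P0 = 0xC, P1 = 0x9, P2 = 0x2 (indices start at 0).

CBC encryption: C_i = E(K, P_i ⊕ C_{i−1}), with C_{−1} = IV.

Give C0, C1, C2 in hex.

C0: P0 ⊕ 0x0 = 0xC; E(K, 0xC) = 0x5.
C1: P1 ⊕ 0x5 = 0xC; E(K, 0xC) = 0x5.
C2: P2 ⊕ 0x5 = 0x7; E(K, 0x7) = 0xB.

C0 = 0x5, C1 = 0x5, C2 = 0xB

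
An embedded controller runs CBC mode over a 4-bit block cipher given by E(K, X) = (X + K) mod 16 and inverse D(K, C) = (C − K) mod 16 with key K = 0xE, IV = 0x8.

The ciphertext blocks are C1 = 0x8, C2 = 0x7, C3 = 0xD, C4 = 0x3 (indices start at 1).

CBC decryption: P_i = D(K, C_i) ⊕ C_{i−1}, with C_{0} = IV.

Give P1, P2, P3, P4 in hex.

P1 = 0x2, P2 = 0x1, P3 = 0x8, P4 = 0x8

P1: D(K, 0x8) = 0xA; 0xA ⊕ 0x8 = 0x2.
P2: D(K, 0x7) = 0x9; 0x9 ⊕ 0x8 = 0x1.
P3: D(K, 0xD) = 0xF; 0xF ⊕ 0x7 = 0x8.
P4: D(K, 0x3) = 0x5; 0x5 ⊕ 0xD = 0x8.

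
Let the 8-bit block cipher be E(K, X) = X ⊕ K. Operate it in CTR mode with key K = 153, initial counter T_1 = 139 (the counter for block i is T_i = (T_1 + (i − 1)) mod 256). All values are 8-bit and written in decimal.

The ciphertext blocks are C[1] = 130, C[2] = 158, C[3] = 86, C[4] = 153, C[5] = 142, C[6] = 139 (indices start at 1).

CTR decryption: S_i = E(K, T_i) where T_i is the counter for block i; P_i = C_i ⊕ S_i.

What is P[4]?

P[4] = 142

P[4]: T = 142, S = E(K, T) = 23; 153 ⊕ 23 = 142.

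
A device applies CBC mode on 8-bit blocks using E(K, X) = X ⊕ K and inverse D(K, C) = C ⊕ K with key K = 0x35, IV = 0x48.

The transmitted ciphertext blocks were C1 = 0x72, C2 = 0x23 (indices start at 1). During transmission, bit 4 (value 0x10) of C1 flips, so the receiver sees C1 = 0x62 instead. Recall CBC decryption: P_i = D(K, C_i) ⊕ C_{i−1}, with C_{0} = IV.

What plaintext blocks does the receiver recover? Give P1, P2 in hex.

Only C1 changed, to 0x62. In CBC, a change in C_i garbles P_i and flips the same bit in P_{i+1}. Decrypting the received ciphertext:
P1: D(K, 0x62) = 0x57; 0x57 ⊕ 0x48 = 0x1F.
P2: D(K, 0x23) = 0x16; 0x16 ⊕ 0x62 = 0x74.
Blocks that differ from the original plaintext: P1, P2.

P1 = 0x1F, P2 = 0x74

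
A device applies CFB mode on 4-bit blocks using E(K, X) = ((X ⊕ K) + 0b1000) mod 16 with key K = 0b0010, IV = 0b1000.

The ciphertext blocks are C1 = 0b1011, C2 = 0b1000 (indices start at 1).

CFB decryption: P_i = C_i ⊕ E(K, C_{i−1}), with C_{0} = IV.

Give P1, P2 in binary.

P1: E(K, 0b1000) = 0b0010; 0b1011 ⊕ 0b0010 = 0b1001.
P2: E(K, 0b1011) = 0b0001; 0b1000 ⊕ 0b0001 = 0b1001.

P1 = 0b1001, P2 = 0b1001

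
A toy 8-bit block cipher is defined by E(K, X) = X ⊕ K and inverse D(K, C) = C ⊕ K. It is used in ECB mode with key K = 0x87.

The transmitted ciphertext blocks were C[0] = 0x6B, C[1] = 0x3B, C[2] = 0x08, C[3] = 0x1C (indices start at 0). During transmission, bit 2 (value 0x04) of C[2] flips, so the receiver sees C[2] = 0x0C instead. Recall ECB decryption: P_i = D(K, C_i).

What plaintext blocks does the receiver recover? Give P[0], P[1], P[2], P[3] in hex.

Only C[2] changed, to 0x0C. In ECB, a change in C_i affects only P_i. Decrypting the received ciphertext:
P[0]: D(K, 0x6B) = 0xEC.
P[1]: D(K, 0x3B) = 0xBC.
P[2]: D(K, 0x0C) = 0x8B.
P[3]: D(K, 0x1C) = 0x9B.
Blocks that differ from the original plaintext: P[2].

P[0] = 0xEC, P[1] = 0xBC, P[2] = 0x8B, P[3] = 0x9B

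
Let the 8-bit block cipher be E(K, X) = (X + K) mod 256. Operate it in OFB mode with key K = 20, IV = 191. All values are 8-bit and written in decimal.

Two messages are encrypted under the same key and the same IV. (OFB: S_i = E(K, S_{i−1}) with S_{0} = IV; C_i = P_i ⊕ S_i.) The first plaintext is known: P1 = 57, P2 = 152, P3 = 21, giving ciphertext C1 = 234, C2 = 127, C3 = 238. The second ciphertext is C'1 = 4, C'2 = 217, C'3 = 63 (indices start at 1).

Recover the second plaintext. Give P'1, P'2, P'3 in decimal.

In OFB with a reused IV, both messages share the same keystream S_i, so C_i ⊕ C'_i = P_i ⊕ P'_i and thus P'_i = P_i ⊕ C_i ⊕ C'_i.
P'1: 57 ⊕ 234 ⊕ 4 = 215.
P'2: 152 ⊕ 127 ⊕ 217 = 62.
P'3: 21 ⊕ 238 ⊕ 63 = 196.

P'1 = 215, P'2 = 62, P'3 = 196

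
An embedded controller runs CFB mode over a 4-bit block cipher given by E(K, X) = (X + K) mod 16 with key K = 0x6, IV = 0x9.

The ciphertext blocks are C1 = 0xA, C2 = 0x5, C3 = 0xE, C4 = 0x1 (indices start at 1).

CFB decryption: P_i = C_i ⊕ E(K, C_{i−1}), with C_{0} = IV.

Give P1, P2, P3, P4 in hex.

P1 = 0x5, P2 = 0x5, P3 = 0x5, P4 = 0x5

P1: E(K, 0x9) = 0xF; 0xA ⊕ 0xF = 0x5.
P2: E(K, 0xA) = 0x0; 0x5 ⊕ 0x0 = 0x5.
P3: E(K, 0x5) = 0xB; 0xE ⊕ 0xB = 0x5.
P4: E(K, 0xE) = 0x4; 0x1 ⊕ 0x4 = 0x5.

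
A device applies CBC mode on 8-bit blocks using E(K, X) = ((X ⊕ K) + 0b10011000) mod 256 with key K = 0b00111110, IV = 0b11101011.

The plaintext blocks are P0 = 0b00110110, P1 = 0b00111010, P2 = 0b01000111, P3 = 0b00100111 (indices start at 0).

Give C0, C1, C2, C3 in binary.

CBC encryption: C_i = E(K, P_i ⊕ C_{i−1}), with C_{−1} = IV.
C0: P0 ⊕ 0b11101011 = 0b11011101; E(K, 0b11011101) = 0b01111011.
C1: P1 ⊕ 0b01111011 = 0b01000001; E(K, 0b01000001) = 0b00010111.
C2: P2 ⊕ 0b00010111 = 0b01010000; E(K, 0b01010000) = 0b00000110.
C3: P3 ⊕ 0b00000110 = 0b00100001; E(K, 0b00100001) = 0b10110111.

C0 = 0b01111011, C1 = 0b00010111, C2 = 0b00000110, C3 = 0b10110111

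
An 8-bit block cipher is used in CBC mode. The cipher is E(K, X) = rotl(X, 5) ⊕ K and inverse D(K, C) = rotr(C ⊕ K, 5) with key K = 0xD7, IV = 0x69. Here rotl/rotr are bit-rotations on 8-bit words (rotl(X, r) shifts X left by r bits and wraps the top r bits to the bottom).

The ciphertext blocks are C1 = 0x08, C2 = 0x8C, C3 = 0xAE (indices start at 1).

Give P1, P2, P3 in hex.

CBC decryption: P_i = D(K, C_i) ⊕ C_{i−1}, with C_{0} = IV.
P1: D(K, 0x08) = 0xFE; 0xFE ⊕ 0x69 = 0x97.
P2: D(K, 0x8C) = 0xDA; 0xDA ⊕ 0x08 = 0xD2.
P3: D(K, 0xAE) = 0xCB; 0xCB ⊕ 0x8C = 0x47.

P1 = 0x97, P2 = 0xD2, P3 = 0x47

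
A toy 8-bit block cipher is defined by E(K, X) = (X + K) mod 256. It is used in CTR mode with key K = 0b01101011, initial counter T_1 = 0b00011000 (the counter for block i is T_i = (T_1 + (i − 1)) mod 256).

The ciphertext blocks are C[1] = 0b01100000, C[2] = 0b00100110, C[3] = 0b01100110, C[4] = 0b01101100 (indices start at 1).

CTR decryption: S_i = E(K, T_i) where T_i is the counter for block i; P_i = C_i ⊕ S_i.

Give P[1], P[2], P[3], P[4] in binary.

P[1] = 0b11100011, P[2] = 0b10100010, P[3] = 0b11100011, P[4] = 0b11101010

P[1]: T = 0b00011000, S = E(K, T) = 0b10000011; 0b01100000 ⊕ 0b10000011 = 0b11100011.
P[2]: T = 0b00011001, S = E(K, T) = 0b10000100; 0b00100110 ⊕ 0b10000100 = 0b10100010.
P[3]: T = 0b00011010, S = E(K, T) = 0b10000101; 0b01100110 ⊕ 0b10000101 = 0b11100011.
P[4]: T = 0b00011011, S = E(K, T) = 0b10000110; 0b01101100 ⊕ 0b10000110 = 0b11101010.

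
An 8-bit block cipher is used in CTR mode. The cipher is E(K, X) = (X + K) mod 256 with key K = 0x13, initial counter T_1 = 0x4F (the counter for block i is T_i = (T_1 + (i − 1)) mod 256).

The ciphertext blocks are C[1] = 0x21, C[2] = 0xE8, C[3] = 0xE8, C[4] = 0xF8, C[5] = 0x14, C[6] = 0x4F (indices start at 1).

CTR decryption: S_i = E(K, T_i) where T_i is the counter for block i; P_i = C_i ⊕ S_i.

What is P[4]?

P[4]: T = 0x52, S = E(K, T) = 0x65; 0xF8 ⊕ 0x65 = 0x9D.

P[4] = 0x9D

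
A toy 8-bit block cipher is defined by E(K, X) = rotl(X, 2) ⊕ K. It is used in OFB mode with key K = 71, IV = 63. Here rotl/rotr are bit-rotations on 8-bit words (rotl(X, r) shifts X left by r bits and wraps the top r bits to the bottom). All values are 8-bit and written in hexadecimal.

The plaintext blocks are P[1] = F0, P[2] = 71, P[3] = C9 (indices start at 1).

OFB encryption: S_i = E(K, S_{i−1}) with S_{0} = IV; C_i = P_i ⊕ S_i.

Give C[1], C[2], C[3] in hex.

C[1] = 0C, C[2] = F3, C[3] = B2

C[1]: S = E(K, 63) = FC; F0 ⊕ FC = 0C.
C[2]: S = E(K, FC) = 82; 71 ⊕ 82 = F3.
C[3]: S = E(K, 82) = 7B; C9 ⊕ 7B = B2.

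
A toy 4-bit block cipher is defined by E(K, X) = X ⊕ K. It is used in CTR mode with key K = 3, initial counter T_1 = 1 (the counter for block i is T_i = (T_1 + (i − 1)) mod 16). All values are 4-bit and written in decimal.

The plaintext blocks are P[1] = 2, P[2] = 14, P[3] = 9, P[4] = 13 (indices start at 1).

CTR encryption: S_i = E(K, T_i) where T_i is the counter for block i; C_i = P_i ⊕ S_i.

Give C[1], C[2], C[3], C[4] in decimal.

C[1] = 0, C[2] = 15, C[3] = 9, C[4] = 10

C[1]: T = 1, S = E(K, T) = 2; 2 ⊕ 2 = 0.
C[2]: T = 2, S = E(K, T) = 1; 14 ⊕ 1 = 15.
C[3]: T = 3, S = E(K, T) = 0; 9 ⊕ 0 = 9.
C[4]: T = 4, S = E(K, T) = 7; 13 ⊕ 7 = 10.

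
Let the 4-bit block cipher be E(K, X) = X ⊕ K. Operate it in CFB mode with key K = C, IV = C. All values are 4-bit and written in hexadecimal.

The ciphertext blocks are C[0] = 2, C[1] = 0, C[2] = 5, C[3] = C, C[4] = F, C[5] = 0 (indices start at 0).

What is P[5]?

CFB decryption: P_i = C_i ⊕ E(K, C_{i−1}), with C_{−1} = IV.
P[5]: E(K, F) = 3; 0 ⊕ 3 = 3.

P[5] = 3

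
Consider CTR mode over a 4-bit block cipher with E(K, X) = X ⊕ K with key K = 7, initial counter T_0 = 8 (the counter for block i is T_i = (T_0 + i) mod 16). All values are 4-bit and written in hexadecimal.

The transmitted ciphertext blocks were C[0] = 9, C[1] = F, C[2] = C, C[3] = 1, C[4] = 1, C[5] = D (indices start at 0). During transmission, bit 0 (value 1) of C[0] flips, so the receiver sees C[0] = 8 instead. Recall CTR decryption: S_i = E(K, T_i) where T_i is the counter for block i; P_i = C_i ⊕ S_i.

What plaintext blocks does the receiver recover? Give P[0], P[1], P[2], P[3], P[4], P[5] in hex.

P[0] = 7, P[1] = 1, P[2] = 1, P[3] = D, P[4] = A, P[5] = 7

Only C[0] changed, to 8. In CTR, a change in C_i flips the same bit in P_i only; the keystream is unaffected. Decrypting the received ciphertext:
P[0]: T = 8, S = E(K, T) = F; 8 ⊕ F = 7.
P[1]: T = 9, S = E(K, T) = E; F ⊕ E = 1.
P[2]: T = A, S = E(K, T) = D; C ⊕ D = 1.
P[3]: T = B, S = E(K, T) = C; 1 ⊕ C = D.
P[4]: T = C, S = E(K, T) = B; 1 ⊕ B = A.
P[5]: T = D, S = E(K, T) = A; D ⊕ A = 7.
Blocks that differ from the original plaintext: P[0].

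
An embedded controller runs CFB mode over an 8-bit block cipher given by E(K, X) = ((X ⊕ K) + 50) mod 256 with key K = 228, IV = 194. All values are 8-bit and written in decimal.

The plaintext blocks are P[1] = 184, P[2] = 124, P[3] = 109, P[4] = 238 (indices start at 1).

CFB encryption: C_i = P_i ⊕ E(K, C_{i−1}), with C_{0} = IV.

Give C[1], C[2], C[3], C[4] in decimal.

C[1]: E(K, 194) = 88; 184 ⊕ 88 = 224.
C[2]: E(K, 224) = 54; 124 ⊕ 54 = 74.
C[3]: E(K, 74) = 224; 109 ⊕ 224 = 141.
C[4]: E(K, 141) = 155; 238 ⊕ 155 = 117.

C[1] = 224, C[2] = 74, C[3] = 141, C[4] = 117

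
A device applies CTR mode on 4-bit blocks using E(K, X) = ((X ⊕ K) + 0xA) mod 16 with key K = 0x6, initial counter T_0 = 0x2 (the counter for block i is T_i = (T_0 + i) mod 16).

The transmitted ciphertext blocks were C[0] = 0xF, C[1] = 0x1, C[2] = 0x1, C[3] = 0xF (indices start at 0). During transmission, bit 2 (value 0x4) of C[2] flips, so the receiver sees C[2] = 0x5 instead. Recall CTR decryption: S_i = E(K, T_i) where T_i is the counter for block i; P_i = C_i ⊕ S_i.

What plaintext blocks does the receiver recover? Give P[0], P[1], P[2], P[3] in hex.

P[0] = 0x1, P[1] = 0xE, P[2] = 0x9, P[3] = 0x2

Only C[2] changed, to 0x5. In CTR, a change in C_i flips the same bit in P_i only; the keystream is unaffected. Decrypting the received ciphertext:
P[0]: T = 0x2, S = E(K, T) = 0xE; 0xF ⊕ 0xE = 0x1.
P[1]: T = 0x3, S = E(K, T) = 0xF; 0x1 ⊕ 0xF = 0xE.
P[2]: T = 0x4, S = E(K, T) = 0xC; 0x5 ⊕ 0xC = 0x9.
P[3]: T = 0x5, S = E(K, T) = 0xD; 0xF ⊕ 0xD = 0x2.
Blocks that differ from the original plaintext: P[2].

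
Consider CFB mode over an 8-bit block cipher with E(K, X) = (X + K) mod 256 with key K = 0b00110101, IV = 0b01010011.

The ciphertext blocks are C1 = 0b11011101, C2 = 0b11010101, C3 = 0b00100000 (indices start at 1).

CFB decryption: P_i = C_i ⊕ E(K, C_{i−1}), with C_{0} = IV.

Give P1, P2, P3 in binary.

P1: E(K, 0b01010011) = 0b10001000; 0b11011101 ⊕ 0b10001000 = 0b01010101.
P2: E(K, 0b11011101) = 0b00010010; 0b11010101 ⊕ 0b00010010 = 0b11000111.
P3: E(K, 0b11010101) = 0b00001010; 0b00100000 ⊕ 0b00001010 = 0b00101010.

P1 = 0b01010101, P2 = 0b11000111, P3 = 0b00101010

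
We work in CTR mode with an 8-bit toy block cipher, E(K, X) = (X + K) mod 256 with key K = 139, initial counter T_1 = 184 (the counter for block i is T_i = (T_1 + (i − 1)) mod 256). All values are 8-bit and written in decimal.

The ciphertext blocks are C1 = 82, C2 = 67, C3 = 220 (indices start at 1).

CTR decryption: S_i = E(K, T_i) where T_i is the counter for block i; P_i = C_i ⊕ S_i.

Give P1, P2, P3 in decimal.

P1 = 17, P2 = 7, P3 = 153

P1: T = 184, S = E(K, T) = 67; 82 ⊕ 67 = 17.
P2: T = 185, S = E(K, T) = 68; 67 ⊕ 68 = 7.
P3: T = 186, S = E(K, T) = 69; 220 ⊕ 69 = 153.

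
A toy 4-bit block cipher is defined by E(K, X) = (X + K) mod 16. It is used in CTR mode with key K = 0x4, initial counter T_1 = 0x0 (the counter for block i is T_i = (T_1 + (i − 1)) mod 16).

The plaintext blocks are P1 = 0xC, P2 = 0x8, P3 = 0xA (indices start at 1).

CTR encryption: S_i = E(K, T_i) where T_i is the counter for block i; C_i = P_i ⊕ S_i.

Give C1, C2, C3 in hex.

C1: T = 0x0, S = E(K, T) = 0x4; 0xC ⊕ 0x4 = 0x8.
C2: T = 0x1, S = E(K, T) = 0x5; 0x8 ⊕ 0x5 = 0xD.
C3: T = 0x2, S = E(K, T) = 0x6; 0xA ⊕ 0x6 = 0xC.

C1 = 0x8, C2 = 0xD, C3 = 0xC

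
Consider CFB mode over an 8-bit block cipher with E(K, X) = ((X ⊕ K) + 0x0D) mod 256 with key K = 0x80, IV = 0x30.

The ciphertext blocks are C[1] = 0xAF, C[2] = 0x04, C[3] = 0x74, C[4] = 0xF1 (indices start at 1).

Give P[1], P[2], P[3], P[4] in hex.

P[1] = 0x12, P[2] = 0x38, P[3] = 0xE5, P[4] = 0xF0

CFB decryption: P_i = C_i ⊕ E(K, C_{i−1}), with C_{0} = IV.
P[1]: E(K, 0x30) = 0xBD; 0xAF ⊕ 0xBD = 0x12.
P[2]: E(K, 0xAF) = 0x3C; 0x04 ⊕ 0x3C = 0x38.
P[3]: E(K, 0x04) = 0x91; 0x74 ⊕ 0x91 = 0xE5.
P[4]: E(K, 0x74) = 0x01; 0xF1 ⊕ 0x01 = 0xF0.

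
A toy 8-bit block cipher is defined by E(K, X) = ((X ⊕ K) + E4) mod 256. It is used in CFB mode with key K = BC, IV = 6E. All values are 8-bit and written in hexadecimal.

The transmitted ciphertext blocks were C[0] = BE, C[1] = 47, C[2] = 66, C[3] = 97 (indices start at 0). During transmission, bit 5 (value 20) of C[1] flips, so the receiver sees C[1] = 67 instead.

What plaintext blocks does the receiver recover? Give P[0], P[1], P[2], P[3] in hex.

CFB decryption: P_i = C_i ⊕ E(K, C_{i−1}), with C_{−1} = IV.
Only C[1] changed, to 67. In CFB, a change in C_i flips the same bit in P_i and garbles P_{i+1}. Decrypting the received ciphertext:
P[0]: E(K, 6E) = B6; BE ⊕ B6 = 08.
P[1]: E(K, BE) = E6; 67 ⊕ E6 = 81.
P[2]: E(K, 67) = BF; 66 ⊕ BF = D9.
P[3]: E(K, 66) = BE; 97 ⊕ BE = 29.
Blocks that differ from the original plaintext: P[1], P[2].

P[0] = 08, P[1] = 81, P[2] = D9, P[3] = 29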